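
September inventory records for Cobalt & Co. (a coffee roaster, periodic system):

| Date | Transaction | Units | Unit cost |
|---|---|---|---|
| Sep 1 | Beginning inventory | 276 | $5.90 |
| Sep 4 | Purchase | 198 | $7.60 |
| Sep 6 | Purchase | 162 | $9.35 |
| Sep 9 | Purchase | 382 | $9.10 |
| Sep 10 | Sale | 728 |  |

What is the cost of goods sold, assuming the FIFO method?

COGS = $5,485.10

Sep 10, 728 sold [FIFO — oldest first]: 276 @ $5.90 + 198 @ $7.60 + 162 @ $9.35 + 92 @ $9.10 = $5,485.10
Ending inventory: 290 @ $9.10 = $2,639.00
Check: goods available $8,124.10 = COGS $5,485.10 + ending $2,639.00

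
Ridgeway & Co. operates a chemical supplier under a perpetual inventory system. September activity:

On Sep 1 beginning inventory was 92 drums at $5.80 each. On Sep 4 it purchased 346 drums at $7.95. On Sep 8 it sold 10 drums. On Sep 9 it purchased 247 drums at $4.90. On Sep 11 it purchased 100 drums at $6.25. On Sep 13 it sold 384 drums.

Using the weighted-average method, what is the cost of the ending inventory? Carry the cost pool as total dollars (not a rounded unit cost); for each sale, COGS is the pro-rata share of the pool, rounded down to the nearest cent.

Ending inventory = $2,545.10

After Sep 1: 92 on hand, pool $533.60 (≈ $5.8000 each)
After Sep 4: 438 on hand, pool $3,284.30 (≈ $7.4984 each)
Sep 8, sell 10: 10/438 × $3,284.30 → $74.98
After Sep 9: 675 on hand, pool $4,419.62 (≈ $6.5476 each)
After Sep 11: 775 on hand, pool $5,044.62 (≈ $6.5092 each)
Sep 13, sell 384: 384/775 × $5,044.62 → $2,499.52
Total COGS = $74.98 + $2,499.52 = $2,574.50
Ending inventory (cost pool remaining) = $2,545.10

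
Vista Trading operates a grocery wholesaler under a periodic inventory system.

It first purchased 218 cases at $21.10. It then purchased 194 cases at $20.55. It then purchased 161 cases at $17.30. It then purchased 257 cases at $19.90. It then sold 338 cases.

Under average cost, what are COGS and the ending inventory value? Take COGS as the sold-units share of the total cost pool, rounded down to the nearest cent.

Sale 1, sell 338: 338/830 × $16,486.10 → $6,713.61
Ending inventory (cost pool remaining) = $9,772.49
Check: goods available $16,486.10 = COGS $6,713.61 + ending $9,772.49

COGS = $6,713.61; ending inventory = $9,772.49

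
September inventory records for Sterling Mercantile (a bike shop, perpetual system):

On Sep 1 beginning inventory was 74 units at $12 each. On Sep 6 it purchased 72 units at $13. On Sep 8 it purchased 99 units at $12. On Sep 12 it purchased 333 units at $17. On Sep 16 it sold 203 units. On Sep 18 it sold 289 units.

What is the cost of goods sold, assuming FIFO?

Sep 16, 203 sold [FIFO — oldest first]: 74 @ $12 + 72 @ $13 + 57 @ $12 = $2,508
Sep 18, 289 sold [FIFO — oldest first]: 42 @ $12 + 247 @ $17 = $4,703
Total COGS = $2,508 + $4,703 = $7,211
Ending inventory: 86 @ $17 = $1,462
Check: goods available $8,673 = COGS $7,211 + ending $1,462

COGS = $7,211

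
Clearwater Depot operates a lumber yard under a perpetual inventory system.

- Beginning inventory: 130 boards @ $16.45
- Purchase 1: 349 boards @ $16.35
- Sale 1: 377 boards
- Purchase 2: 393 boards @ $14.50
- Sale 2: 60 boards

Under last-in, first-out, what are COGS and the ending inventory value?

Sale 1 (377) [LIFO — newest first]: 349 @ $16.35 + 28 @ $16.45 = $6,166.75
Sale 2 (60) [LIFO — newest first]: 60 @ $14.50 = $870.00
Total COGS = $6,166.75 + $870.00 = $7,036.75
Ending inventory: 102 @ $16.45 + 333 @ $14.50 = $6,506.40

COGS = $7,036.75; ending inventory = $6,506.40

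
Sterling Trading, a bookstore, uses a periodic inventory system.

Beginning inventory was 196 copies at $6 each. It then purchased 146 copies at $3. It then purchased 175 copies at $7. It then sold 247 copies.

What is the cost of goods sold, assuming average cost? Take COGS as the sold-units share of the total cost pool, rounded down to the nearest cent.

COGS = $1,356.35

Sale 1, sell 247: 247/517 × $2,839.00 → $1,356.35
Ending inventory (cost pool remaining) = $1,482.65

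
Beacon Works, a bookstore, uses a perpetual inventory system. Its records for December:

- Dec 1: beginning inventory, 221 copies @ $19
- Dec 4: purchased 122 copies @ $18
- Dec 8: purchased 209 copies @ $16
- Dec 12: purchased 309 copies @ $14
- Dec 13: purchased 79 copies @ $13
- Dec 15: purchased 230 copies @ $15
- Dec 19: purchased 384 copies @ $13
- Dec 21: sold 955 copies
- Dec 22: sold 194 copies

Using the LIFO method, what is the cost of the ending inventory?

Ending inventory = $7,387

Dec 21, 955 sold [LIFO — newest first]: 384 @ $13 + 230 @ $15 + 79 @ $13 + 262 @ $14 = $13,137
Dec 22, 194 sold [LIFO — newest first]: 47 @ $14 + 147 @ $16 = $3,010
Total COGS = $13,137 + $3,010 = $16,147
Ending inventory: 221 @ $19 + 122 @ $18 + 62 @ $16 = $7,387
Check: goods available $23,534 = COGS $16,147 + ending $7,387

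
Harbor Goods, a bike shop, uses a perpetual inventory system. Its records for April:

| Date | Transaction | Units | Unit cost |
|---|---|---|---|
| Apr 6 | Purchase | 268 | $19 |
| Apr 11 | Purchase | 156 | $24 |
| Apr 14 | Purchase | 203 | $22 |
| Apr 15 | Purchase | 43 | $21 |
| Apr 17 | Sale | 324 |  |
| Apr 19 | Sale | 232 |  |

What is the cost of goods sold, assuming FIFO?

Apr 17, 324 sold [FIFO — oldest first]: 268 @ $19 + 56 @ $24 = $6,436
Apr 19, 232 sold [FIFO — oldest first]: 100 @ $24 + 132 @ $22 = $5,304
Total COGS = $6,436 + $5,304 = $11,740
Ending inventory: 71 @ $22 + 43 @ $21 = $2,465

COGS = $11,740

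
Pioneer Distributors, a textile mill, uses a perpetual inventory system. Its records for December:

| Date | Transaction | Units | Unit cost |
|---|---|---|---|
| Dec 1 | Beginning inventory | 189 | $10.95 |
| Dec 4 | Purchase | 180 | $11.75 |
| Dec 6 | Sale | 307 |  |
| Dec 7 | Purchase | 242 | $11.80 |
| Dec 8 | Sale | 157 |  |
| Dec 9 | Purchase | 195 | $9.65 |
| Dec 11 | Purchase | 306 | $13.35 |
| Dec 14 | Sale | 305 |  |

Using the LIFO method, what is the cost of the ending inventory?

Ending inventory = $3,577.00

Dec 6, 307 sold [LIFO — newest first]: 180 @ $11.75 + 127 @ $10.95 = $3,505.65
Dec 8, 157 sold [LIFO — newest first]: 157 @ $11.80 = $1,852.60
Dec 14, 305 sold [LIFO — newest first]: 305 @ $13.35 = $4,071.75
Total COGS = $3,505.65 + $1,852.60 + $4,071.75 = $9,430.00
Ending inventory: 62 @ $10.95 + 85 @ $11.80 + 195 @ $9.65 + 1 @ $13.35 = $3,577.00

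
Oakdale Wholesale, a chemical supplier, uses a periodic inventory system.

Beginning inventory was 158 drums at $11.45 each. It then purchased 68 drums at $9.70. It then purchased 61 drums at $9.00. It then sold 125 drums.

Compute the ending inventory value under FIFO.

Ending inventory = $1,586.45

Sale 1 (125) [FIFO — oldest first]: 125 @ $11.45 = $1,431.25
Ending inventory: 33 @ $11.45 + 68 @ $9.70 + 61 @ $9.00 = $1,586.45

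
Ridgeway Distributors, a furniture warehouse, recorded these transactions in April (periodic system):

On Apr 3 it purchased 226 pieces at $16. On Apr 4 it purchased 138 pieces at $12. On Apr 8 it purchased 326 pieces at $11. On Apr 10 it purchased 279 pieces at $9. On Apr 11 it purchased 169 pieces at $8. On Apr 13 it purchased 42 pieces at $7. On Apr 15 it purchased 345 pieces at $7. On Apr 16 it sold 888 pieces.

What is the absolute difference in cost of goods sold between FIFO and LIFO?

$3,485

FIFO COGS: 226 @ $16 + 138 @ $12 + 326 @ $11 + 198 @ $9 = $10,640
LIFO COGS: 345 @ $7 + 42 @ $7 + 169 @ $8 + 279 @ $9 + 53 @ $11 = $7,155
Difference = |$10,640 − $7,155| = $3,485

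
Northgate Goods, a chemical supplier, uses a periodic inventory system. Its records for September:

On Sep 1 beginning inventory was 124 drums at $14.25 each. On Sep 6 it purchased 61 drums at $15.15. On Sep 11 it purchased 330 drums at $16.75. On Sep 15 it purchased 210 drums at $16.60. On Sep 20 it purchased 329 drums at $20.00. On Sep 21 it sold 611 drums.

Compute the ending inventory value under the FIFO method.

Sep 21, 611 sold [FIFO — oldest first]: 124 @ $14.25 + 61 @ $15.15 + 330 @ $16.75 + 96 @ $16.60 = $9,812.25
Ending inventory: 114 @ $16.60 + 329 @ $20.00 = $8,472.40
Check: goods available $18,284.65 = COGS $9,812.25 + ending $8,472.40

Ending inventory = $8,472.40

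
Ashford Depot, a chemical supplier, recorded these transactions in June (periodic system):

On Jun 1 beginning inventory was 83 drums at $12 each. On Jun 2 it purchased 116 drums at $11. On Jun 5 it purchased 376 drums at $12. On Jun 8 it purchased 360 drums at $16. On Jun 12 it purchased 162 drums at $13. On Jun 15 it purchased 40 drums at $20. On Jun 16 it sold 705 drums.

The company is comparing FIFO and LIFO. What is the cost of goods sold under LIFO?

COGS = $10,382

FIFO COGS: 83 @ $12 + 116 @ $11 + 376 @ $12 + 130 @ $16 = $8,864
LIFO COGS: 40 @ $20 + 162 @ $13 + 360 @ $16 + 143 @ $12 = $10,382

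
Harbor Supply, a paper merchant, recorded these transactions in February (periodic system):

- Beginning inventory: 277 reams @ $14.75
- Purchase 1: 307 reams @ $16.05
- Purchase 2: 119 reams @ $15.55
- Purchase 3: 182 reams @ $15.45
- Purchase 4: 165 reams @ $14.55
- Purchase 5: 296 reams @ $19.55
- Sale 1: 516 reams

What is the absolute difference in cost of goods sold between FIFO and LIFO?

$1,115.60

FIFO COGS: 277 @ $14.75 + 239 @ $16.05 = $7,921.70
LIFO COGS: 296 @ $19.55 + 165 @ $14.55 + 55 @ $15.45 = $9,037.30
Difference = |$7,921.70 − $9,037.30| = $1,115.60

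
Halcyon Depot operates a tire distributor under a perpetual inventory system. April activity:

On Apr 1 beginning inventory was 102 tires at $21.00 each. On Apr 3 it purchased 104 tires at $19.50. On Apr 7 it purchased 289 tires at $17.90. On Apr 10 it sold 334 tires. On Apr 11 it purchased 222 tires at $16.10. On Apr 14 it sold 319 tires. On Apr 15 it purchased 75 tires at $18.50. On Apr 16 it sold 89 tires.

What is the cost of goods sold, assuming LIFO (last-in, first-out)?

Apr 10, 334 sold [LIFO — newest first]: 289 @ $17.90 + 45 @ $19.50 = $6,050.60
Apr 14, 319 sold [LIFO — newest first]: 222 @ $16.10 + 59 @ $19.50 + 38 @ $21.00 = $5,522.70
Apr 16, 89 sold [LIFO — newest first]: 75 @ $18.50 + 14 @ $21.00 = $1,681.50
Total COGS = $6,050.60 + $5,522.70 + $1,681.50 = $13,254.80
Ending inventory: 50 @ $21.00 = $1,050.00

COGS = $13,254.80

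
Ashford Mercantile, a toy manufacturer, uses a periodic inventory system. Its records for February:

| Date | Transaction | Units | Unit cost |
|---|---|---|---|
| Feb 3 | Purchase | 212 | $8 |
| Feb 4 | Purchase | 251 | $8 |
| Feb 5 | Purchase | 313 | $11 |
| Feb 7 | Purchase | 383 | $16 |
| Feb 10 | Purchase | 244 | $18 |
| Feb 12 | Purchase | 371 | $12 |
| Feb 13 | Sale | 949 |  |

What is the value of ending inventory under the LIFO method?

Feb 13, 949 sold [LIFO — newest first]: 371 @ $12 + 244 @ $18 + 334 @ $16 = $14,188
Ending inventory: 212 @ $8 + 251 @ $8 + 313 @ $11 + 49 @ $16 = $7,931
Check: goods available $22,119 = COGS $14,188 + ending $7,931

Ending inventory = $7,931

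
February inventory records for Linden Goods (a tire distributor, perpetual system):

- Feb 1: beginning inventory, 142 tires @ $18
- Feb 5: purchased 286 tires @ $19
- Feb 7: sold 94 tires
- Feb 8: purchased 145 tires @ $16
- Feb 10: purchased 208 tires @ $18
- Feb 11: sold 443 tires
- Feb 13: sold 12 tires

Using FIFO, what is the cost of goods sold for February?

COGS = $9,926

Feb 7, 94 sold [FIFO — oldest first]: 94 @ $18 = $1,692
Feb 11, 443 sold [FIFO — oldest first]: 48 @ $18 + 286 @ $19 + 109 @ $16 = $8,042
Feb 13, 12 sold [FIFO — oldest first]: 12 @ $16 = $192
Total COGS = $1,692 + $8,042 + $192 = $9,926
Ending inventory: 24 @ $16 + 208 @ $18 = $4,128
Check: goods available $14,054 = COGS $9,926 + ending $4,128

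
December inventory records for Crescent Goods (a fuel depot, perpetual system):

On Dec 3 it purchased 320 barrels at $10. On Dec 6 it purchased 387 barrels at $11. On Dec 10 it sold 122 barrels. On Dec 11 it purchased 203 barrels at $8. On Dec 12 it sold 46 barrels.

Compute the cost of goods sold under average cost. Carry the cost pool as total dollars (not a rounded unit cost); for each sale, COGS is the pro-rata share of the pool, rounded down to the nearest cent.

COGS = $1,741.77

After Dec 3: 320 on hand, pool $3,200.00 (≈ $10.0000 each)
After Dec 6: 707 on hand, pool $7,457.00 (≈ $10.5474 each)
Dec 10, sell 122: 122/707 × $7,457.00 → $1,286.78
After Dec 11: 788 on hand, pool $7,794.22 (≈ $9.8911 each)
Dec 12, sell 46: 46/788 × $7,794.22 → $454.99
Total COGS = $1,286.78 + $454.99 = $1,741.77
Ending inventory (cost pool remaining) = $7,339.23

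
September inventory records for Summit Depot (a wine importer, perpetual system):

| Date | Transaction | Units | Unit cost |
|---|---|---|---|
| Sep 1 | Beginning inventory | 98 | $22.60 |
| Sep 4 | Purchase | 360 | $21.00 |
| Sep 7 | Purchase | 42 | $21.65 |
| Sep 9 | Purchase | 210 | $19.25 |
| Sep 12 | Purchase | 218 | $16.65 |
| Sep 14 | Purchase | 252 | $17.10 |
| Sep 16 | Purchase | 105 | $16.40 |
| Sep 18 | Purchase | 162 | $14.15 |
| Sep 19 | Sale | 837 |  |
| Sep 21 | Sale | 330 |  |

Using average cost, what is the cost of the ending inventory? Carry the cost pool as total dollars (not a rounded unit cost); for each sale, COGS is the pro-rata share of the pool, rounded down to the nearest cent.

After Sep 1: 98 on hand, pool $2,214.80 (≈ $22.6000 each)
After Sep 4: 458 on hand, pool $9,774.80 (≈ $21.3424 each)
After Sep 7: 500 on hand, pool $10,684.10 (≈ $21.3682 each)
After Sep 9: 710 on hand, pool $14,726.60 (≈ $20.7417 each)
After Sep 12: 928 on hand, pool $18,356.30 (≈ $19.7805 each)
After Sep 14: 1180 on hand, pool $22,665.50 (≈ $19.2081 each)
After Sep 16: 1285 on hand, pool $24,387.50 (≈ $18.9786 each)
After Sep 18: 1447 on hand, pool $26,679.80 (≈ $18.4380 each)
Sep 19, sell 837: 837/1447 × $26,679.80 → $15,432.61
Sep 21, sell 330: 330/610 × $11,247.19 → $6,084.54
Total COGS = $15,432.61 + $6,084.54 = $21,517.15
Ending inventory (cost pool remaining) = $5,162.65

Ending inventory = $5,162.65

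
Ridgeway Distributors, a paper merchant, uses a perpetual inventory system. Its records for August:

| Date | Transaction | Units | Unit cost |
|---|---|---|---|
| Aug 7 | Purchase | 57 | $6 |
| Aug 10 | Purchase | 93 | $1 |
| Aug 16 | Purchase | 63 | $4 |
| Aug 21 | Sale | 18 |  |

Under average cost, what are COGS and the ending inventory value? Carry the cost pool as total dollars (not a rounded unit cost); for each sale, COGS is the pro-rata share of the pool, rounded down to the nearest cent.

COGS = $58.05; ending inventory = $628.95

After Aug 7: 57 on hand, pool $342.00 (≈ $6.0000 each)
After Aug 10: 150 on hand, pool $435.00 (≈ $2.9000 each)
After Aug 16: 213 on hand, pool $687.00 (≈ $3.2254 each)
Aug 21, sell 18: 18/213 × $687.00 → $58.05
Ending inventory (cost pool remaining) = $628.95
Check: goods available $687.00 = COGS $58.05 + ending $628.95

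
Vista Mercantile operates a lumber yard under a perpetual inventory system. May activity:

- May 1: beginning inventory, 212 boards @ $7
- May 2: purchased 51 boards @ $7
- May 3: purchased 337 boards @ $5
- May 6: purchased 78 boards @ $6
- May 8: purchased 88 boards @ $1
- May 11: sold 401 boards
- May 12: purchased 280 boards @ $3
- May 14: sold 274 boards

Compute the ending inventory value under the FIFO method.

Ending inventory = $946

May 11, 401 sold [FIFO — oldest first]: 212 @ $7 + 51 @ $7 + 138 @ $5 = $2,531
May 14, 274 sold [FIFO — oldest first]: 199 @ $5 + 75 @ $6 = $1,445
Total COGS = $2,531 + $1,445 = $3,976
Ending inventory: 3 @ $6 + 88 @ $1 + 280 @ $3 = $946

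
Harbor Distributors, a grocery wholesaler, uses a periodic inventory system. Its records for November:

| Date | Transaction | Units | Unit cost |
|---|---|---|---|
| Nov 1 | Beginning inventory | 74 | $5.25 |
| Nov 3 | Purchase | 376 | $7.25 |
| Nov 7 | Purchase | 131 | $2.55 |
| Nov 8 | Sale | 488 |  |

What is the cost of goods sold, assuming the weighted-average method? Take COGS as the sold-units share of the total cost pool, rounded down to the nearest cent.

Nov 8, sell 488: 488/581 × $3,448.55 → $2,896.54
Ending inventory (cost pool remaining) = $552.01
Check: goods available $3,448.55 = COGS $2,896.54 + ending $552.01

COGS = $2,896.54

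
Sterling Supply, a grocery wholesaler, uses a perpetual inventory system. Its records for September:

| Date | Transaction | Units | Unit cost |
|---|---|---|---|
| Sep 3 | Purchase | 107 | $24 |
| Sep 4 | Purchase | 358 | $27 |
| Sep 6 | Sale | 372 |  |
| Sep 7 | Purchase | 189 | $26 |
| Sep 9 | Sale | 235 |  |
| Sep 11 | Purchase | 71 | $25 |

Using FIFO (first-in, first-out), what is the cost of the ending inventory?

Sep 6, 372 sold [FIFO — oldest first]: 107 @ $24 + 265 @ $27 = $9,723
Sep 9, 235 sold [FIFO — oldest first]: 93 @ $27 + 142 @ $26 = $6,203
Total COGS = $9,723 + $6,203 = $15,926
Ending inventory: 47 @ $26 + 71 @ $25 = $2,997
Check: goods available $18,923 = COGS $15,926 + ending $2,997

Ending inventory = $2,997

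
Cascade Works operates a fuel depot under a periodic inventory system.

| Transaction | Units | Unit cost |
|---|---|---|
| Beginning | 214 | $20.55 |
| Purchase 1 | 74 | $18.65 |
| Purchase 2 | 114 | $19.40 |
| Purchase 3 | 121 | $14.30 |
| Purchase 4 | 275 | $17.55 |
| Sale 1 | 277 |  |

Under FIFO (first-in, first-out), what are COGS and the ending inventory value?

COGS = $5,572.65; ending inventory = $8,973.30

Sale 1 (277) [FIFO — oldest first]: 214 @ $20.55 + 63 @ $18.65 = $5,572.65
Ending inventory: 11 @ $18.65 + 114 @ $19.40 + 121 @ $14.30 + 275 @ $17.55 = $8,973.30
Check: goods available $14,545.95 = COGS $5,572.65 + ending $8,973.30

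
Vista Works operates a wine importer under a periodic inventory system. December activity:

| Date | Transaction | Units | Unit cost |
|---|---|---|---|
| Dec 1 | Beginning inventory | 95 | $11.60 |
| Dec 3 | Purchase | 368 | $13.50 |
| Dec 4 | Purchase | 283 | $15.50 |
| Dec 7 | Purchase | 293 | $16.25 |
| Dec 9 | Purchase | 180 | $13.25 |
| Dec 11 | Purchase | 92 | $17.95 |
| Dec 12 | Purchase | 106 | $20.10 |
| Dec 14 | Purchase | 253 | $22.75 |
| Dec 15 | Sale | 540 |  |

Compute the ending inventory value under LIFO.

Ending inventory = $16,423.50

Dec 15, 540 sold [LIFO — newest first]: 253 @ $22.75 + 106 @ $20.10 + 92 @ $17.95 + 89 @ $13.25 = $10,717.00
Ending inventory: 95 @ $11.60 + 368 @ $13.50 + 283 @ $15.50 + 293 @ $16.25 + 91 @ $13.25 = $16,423.50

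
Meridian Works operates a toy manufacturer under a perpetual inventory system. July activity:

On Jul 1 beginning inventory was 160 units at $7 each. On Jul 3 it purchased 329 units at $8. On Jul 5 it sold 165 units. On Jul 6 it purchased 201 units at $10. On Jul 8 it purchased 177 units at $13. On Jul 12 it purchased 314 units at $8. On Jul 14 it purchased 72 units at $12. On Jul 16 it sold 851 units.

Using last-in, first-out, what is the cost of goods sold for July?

Jul 5, 165 sold [LIFO — newest first]: 165 @ $8 = $1,320
Jul 16, 851 sold [LIFO — newest first]: 72 @ $12 + 314 @ $8 + 177 @ $13 + 201 @ $10 + 87 @ $8 = $8,383
Total COGS = $1,320 + $8,383 = $9,703
Ending inventory: 160 @ $7 + 77 @ $8 = $1,736
Check: goods available $11,439 = COGS $9,703 + ending $1,736

COGS = $9,703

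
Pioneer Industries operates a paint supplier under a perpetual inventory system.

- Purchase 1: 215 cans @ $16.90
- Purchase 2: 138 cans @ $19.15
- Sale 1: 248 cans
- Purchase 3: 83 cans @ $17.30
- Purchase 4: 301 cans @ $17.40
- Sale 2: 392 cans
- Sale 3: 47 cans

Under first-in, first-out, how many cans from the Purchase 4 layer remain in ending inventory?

50

Sale 1 (248) [FIFO — oldest first]: 215 @ $16.90 + 33 @ $19.15 = $4,265.45
Sale 2 (392) [FIFO — oldest first]: 105 @ $19.15 + 83 @ $17.30 + 204 @ $17.40 = $6,996.25
Sale 3 (47) [FIFO — oldest first]: 47 @ $17.40 = $817.80
Total COGS = $4,265.45 + $6,996.25 + $817.80 = $12,079.50
Ending inventory: 50 @ $17.40 = $870.00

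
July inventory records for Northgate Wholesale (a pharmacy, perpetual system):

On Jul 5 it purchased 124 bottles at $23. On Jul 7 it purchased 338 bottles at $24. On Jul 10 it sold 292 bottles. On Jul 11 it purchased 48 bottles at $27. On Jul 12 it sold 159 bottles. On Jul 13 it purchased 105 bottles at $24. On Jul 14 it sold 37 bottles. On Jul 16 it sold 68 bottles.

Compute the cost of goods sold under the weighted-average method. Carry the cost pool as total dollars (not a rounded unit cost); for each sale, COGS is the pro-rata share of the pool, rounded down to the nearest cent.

After Jul 5: 124 on hand, pool $2,852.00 (≈ $23.0000 each)
After Jul 7: 462 on hand, pool $10,964.00 (≈ $23.7316 each)
Jul 10, sell 292: 292/462 × $10,964.00 → $6,929.62
After Jul 11: 218 on hand, pool $5,330.38 (≈ $24.4513 each)
Jul 12, sell 159: 159/218 × $5,330.38 → $3,887.75
After Jul 13: 164 on hand, pool $3,962.63 (≈ $24.1624 each)
Jul 14, sell 37: 37/164 × $3,962.63 → $894.00
Jul 16, sell 68: 68/127 × $3,068.63 → $1,643.04
Total COGS = $6,929.62 + $3,887.75 + $894.00 + $1,643.04 = $13,354.41
Ending inventory (cost pool remaining) = $1,425.59
Check: goods available $14,780.00 = COGS $13,354.41 + ending $1,425.59

COGS = $13,354.41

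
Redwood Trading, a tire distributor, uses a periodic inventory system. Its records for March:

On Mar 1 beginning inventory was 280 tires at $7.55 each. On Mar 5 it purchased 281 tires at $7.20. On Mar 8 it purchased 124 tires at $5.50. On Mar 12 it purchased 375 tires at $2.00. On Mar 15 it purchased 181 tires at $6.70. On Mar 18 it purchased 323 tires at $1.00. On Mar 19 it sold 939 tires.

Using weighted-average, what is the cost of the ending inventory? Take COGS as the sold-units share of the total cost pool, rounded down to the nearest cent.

Ending inventory = $2,839.24

Mar 19, sell 939: 939/1564 × $7,104.90 → $4,265.66
Ending inventory (cost pool remaining) = $2,839.24
Check: goods available $7,104.90 = COGS $4,265.66 + ending $2,839.24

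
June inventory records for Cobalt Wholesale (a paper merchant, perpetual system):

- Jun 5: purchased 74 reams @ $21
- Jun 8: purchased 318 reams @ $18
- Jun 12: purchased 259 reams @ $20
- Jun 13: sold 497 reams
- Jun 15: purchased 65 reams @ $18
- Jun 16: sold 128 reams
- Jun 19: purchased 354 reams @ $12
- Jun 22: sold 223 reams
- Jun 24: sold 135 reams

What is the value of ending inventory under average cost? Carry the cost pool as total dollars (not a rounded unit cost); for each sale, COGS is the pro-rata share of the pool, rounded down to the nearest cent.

Ending inventory = $1,164.97

After Jun 5: 74 on hand, pool $1,554.00 (≈ $21.0000 each)
After Jun 8: 392 on hand, pool $7,278.00 (≈ $18.5663 each)
After Jun 12: 651 on hand, pool $12,458.00 (≈ $19.1367 each)
Jun 13, sell 497: 497/651 × $12,458.00 → $9,510.94
After Jun 15: 219 on hand, pool $4,117.06 (≈ $18.7994 each)
Jun 16, sell 128: 128/219 × $4,117.06 → $2,406.31
After Jun 19: 445 on hand, pool $5,958.75 (≈ $13.3904 each)
Jun 22, sell 223: 223/445 × $5,958.75 → $2,986.07
Jun 24, sell 135: 135/222 × $2,972.68 → $1,807.71
Total COGS = $9,510.94 + $2,406.31 + $2,986.07 + $1,807.71 = $16,711.03
Ending inventory (cost pool remaining) = $1,164.97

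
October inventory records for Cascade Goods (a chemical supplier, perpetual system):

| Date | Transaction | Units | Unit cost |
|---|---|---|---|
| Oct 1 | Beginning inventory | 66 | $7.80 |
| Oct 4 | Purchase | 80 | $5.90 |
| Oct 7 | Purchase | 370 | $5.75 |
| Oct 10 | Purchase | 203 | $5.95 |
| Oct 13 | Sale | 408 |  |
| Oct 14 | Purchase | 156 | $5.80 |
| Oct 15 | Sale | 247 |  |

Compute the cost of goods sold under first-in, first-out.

COGS = $3,941.35

Oct 13, 408 sold [FIFO — oldest first]: 66 @ $7.80 + 80 @ $5.90 + 262 @ $5.75 = $2,493.30
Oct 15, 247 sold [FIFO — oldest first]: 108 @ $5.75 + 139 @ $5.95 = $1,448.05
Total COGS = $2,493.30 + $1,448.05 = $3,941.35
Ending inventory: 64 @ $5.95 + 156 @ $5.80 = $1,285.60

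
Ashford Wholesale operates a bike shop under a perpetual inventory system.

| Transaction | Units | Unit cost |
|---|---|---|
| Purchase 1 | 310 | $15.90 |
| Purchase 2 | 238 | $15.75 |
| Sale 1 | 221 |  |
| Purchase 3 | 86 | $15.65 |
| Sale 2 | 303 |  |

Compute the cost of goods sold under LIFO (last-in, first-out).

Sale 1 (221) [LIFO — newest first]: 221 @ $15.75 = $3,480.75
Sale 2 (303) [LIFO — newest first]: 86 @ $15.65 + 17 @ $15.75 + 200 @ $15.90 = $4,793.65
Total COGS = $3,480.75 + $4,793.65 = $8,274.40
Ending inventory: 110 @ $15.90 = $1,749.00

COGS = $8,274.40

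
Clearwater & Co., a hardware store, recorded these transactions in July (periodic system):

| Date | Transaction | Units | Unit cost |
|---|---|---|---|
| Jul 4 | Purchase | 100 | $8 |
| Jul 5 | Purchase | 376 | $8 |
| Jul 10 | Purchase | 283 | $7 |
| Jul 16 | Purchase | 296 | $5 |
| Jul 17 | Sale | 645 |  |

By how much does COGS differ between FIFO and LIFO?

$1,002

FIFO COGS: 100 @ $8 + 376 @ $8 + 169 @ $7 = $4,991
LIFO COGS: 296 @ $5 + 283 @ $7 + 66 @ $8 = $3,989
Difference = |$4,991 − $3,989| = $1,002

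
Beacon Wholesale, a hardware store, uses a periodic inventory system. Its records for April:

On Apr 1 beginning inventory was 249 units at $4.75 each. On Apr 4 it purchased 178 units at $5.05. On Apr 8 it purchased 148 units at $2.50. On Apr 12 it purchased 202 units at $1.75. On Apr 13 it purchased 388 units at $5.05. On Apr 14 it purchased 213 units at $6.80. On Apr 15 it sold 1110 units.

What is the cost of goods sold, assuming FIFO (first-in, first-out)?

Apr 15, 1110 sold [FIFO — oldest first]: 249 @ $4.75 + 178 @ $5.05 + 148 @ $2.50 + 202 @ $1.75 + 333 @ $5.05 = $4,486.80
Ending inventory: 55 @ $5.05 + 213 @ $6.80 = $1,726.15

COGS = $4,486.80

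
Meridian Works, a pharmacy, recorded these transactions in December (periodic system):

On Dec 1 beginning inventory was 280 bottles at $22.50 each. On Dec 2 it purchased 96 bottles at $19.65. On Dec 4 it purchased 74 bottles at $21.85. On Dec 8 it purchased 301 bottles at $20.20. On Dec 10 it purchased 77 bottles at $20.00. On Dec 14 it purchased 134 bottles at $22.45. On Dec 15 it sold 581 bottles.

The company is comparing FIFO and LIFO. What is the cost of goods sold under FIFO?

FIFO COGS: 280 @ $22.50 + 96 @ $19.65 + 74 @ $21.85 + 131 @ $20.20 = $12,449.50
LIFO COGS: 134 @ $22.45 + 77 @ $20.00 + 301 @ $20.20 + 69 @ $21.85 = $12,136.15

COGS = $12,449.50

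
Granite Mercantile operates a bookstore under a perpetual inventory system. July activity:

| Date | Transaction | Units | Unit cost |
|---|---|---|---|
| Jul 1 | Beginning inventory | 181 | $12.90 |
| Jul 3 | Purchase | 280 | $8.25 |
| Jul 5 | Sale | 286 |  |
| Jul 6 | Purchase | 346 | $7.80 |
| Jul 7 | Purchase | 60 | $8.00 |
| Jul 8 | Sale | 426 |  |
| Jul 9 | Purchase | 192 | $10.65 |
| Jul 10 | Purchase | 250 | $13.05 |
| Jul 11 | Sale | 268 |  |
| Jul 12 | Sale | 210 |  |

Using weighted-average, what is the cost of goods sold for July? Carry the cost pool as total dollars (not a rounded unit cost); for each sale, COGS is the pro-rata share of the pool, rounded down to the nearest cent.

COGS = $11,810.28

After Jul 1: 181 on hand, pool $2,334.90 (≈ $12.9000 each)
After Jul 3: 461 on hand, pool $4,644.90 (≈ $10.0757 each)
Jul 5, sell 286: 286/461 × $4,644.90 → $2,881.65
After Jul 6: 521 on hand, pool $4,462.05 (≈ $8.5644 each)
After Jul 7: 581 on hand, pool $4,942.05 (≈ $8.5061 each)
Jul 8, sell 426: 426/581 × $4,942.05 → $3,623.60
After Jul 9: 347 on hand, pool $3,363.25 (≈ $9.6924 each)
After Jul 10: 597 on hand, pool $6,625.75 (≈ $11.0984 each)
Jul 11, sell 268: 268/597 × $6,625.75 → $2,974.37
Jul 12, sell 210: 210/329 × $3,651.38 → $2,330.66
Total COGS = $2,881.65 + $3,623.60 + $2,974.37 + $2,330.66 = $11,810.28
Ending inventory (cost pool remaining) = $1,320.72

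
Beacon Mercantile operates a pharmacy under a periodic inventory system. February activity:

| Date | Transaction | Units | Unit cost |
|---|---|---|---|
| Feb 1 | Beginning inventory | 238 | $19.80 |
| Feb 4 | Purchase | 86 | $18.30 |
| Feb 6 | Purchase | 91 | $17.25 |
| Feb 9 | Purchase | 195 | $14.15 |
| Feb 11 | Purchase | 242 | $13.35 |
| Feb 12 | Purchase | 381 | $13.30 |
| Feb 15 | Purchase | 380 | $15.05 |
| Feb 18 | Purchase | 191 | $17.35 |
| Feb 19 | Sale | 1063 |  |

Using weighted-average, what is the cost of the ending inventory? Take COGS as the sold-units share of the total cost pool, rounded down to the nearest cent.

Feb 19, sell 1063: 1063/1804 × $27,946.05 → $16,467.10
Ending inventory (cost pool remaining) = $11,478.95

Ending inventory = $11,478.95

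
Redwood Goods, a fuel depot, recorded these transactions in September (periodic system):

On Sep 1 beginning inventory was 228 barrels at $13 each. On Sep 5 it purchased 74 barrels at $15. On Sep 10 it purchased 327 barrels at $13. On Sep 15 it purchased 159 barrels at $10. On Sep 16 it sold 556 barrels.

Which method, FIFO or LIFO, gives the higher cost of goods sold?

FIFO

FIFO COGS: 228 @ $13 + 74 @ $15 + 254 @ $13 = $7,376
LIFO COGS: 159 @ $10 + 327 @ $13 + 70 @ $15 = $6,891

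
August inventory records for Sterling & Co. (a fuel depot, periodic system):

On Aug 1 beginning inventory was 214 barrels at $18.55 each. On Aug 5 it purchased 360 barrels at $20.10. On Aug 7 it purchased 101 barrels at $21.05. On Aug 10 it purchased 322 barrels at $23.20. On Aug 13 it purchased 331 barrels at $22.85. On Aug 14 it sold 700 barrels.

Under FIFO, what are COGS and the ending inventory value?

Aug 14, 700 sold [FIFO — oldest first]: 214 @ $18.55 + 360 @ $20.10 + 101 @ $21.05 + 25 @ $23.20 = $13,911.75
Ending inventory: 297 @ $23.20 + 331 @ $22.85 = $14,453.75
Check: goods available $28,365.50 = COGS $13,911.75 + ending $14,453.75

COGS = $13,911.75; ending inventory = $14,453.75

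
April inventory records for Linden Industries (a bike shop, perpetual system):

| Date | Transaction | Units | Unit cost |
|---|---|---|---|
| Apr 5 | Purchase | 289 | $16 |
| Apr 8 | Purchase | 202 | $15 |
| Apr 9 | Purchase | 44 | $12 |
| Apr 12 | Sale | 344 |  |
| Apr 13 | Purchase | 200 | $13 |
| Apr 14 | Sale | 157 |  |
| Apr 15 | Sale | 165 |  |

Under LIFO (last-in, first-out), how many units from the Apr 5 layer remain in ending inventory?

Apr 12, 344 sold [LIFO — newest first]: 44 @ $12 + 202 @ $15 + 98 @ $16 = $5,126
Apr 14, 157 sold [LIFO — newest first]: 157 @ $13 = $2,041
Apr 15, 165 sold [LIFO — newest first]: 43 @ $13 + 122 @ $16 = $2,511
Total COGS = $5,126 + $2,041 + $2,511 = $9,678
Ending inventory: 69 @ $16 = $1,104

69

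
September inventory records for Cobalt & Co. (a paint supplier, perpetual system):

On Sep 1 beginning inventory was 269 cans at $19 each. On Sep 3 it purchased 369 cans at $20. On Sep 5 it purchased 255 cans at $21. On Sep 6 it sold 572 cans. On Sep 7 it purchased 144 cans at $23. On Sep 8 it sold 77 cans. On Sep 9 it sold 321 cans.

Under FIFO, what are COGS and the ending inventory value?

Sep 6, 572 sold [FIFO — oldest first]: 269 @ $19 + 303 @ $20 = $11,171
Sep 8, 77 sold [FIFO — oldest first]: 66 @ $20 + 11 @ $21 = $1,551
Sep 9, 321 sold [FIFO — oldest first]: 244 @ $21 + 77 @ $23 = $6,895
Total COGS = $11,171 + $1,551 + $6,895 = $19,617
Ending inventory: 67 @ $23 = $1,541
Check: goods available $21,158 = COGS $19,617 + ending $1,541

COGS = $19,617; ending inventory = $1,541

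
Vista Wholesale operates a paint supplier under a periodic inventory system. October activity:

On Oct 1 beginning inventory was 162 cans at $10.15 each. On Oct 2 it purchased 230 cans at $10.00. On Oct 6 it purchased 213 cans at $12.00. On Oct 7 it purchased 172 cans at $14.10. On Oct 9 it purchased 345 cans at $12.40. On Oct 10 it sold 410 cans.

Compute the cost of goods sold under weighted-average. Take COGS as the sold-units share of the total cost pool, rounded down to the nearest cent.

Oct 10, sell 410: 410/1122 × $13,203.50 → $4,824.80
Ending inventory (cost pool remaining) = $8,378.70

COGS = $4,824.80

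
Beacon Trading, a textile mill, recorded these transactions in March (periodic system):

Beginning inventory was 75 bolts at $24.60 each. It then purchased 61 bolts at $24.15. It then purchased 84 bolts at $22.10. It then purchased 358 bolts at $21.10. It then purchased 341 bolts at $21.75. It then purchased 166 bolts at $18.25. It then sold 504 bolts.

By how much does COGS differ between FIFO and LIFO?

$785.95

FIFO COGS: 75 @ $24.60 + 61 @ $24.15 + 84 @ $22.10 + 284 @ $21.10 = $11,166.95
LIFO COGS: 166 @ $18.25 + 338 @ $21.75 = $10,381.00
Difference = |$11,166.95 − $10,381.00| = $785.95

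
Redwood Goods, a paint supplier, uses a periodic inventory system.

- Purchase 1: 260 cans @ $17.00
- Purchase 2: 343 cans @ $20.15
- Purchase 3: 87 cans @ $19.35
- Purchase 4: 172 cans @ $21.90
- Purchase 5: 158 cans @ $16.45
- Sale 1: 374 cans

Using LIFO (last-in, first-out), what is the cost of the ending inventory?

Ending inventory = $12,163.50

Sale 1 (374) [LIFO — newest first]: 158 @ $16.45 + 172 @ $21.90 + 44 @ $19.35 = $7,217.30
Ending inventory: 260 @ $17.00 + 343 @ $20.15 + 43 @ $19.35 = $12,163.50
Check: goods available $19,380.80 = COGS $7,217.30 + ending $12,163.50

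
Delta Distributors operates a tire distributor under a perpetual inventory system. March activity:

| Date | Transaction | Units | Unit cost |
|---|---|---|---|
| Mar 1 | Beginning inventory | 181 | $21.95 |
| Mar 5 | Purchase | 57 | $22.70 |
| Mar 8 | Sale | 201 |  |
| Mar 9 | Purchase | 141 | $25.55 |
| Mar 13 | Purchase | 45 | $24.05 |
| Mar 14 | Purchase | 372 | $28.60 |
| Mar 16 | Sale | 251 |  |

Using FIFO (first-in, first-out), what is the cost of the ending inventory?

Mar 8, 201 sold [FIFO — oldest first]: 181 @ $21.95 + 20 @ $22.70 = $4,426.95
Mar 16, 251 sold [FIFO — oldest first]: 37 @ $22.70 + 141 @ $25.55 + 45 @ $24.05 + 28 @ $28.60 = $6,325.50
Total COGS = $4,426.95 + $6,325.50 = $10,752.45
Ending inventory: 344 @ $28.60 = $9,838.40

Ending inventory = $9,838.40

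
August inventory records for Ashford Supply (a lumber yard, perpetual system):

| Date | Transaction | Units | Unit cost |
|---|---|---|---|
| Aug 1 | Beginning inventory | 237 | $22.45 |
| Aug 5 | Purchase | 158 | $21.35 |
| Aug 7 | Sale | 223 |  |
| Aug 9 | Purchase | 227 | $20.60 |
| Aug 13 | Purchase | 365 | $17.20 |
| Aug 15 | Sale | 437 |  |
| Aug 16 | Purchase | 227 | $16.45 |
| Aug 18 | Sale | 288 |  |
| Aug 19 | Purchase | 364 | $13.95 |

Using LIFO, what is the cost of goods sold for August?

COGS = $17,584.50

Aug 7, 223 sold [LIFO — newest first]: 158 @ $21.35 + 65 @ $22.45 = $4,832.55
Aug 15, 437 sold [LIFO — newest first]: 365 @ $17.20 + 72 @ $20.60 = $7,761.20
Aug 18, 288 sold [LIFO — newest first]: 227 @ $16.45 + 61 @ $20.60 = $4,990.75
Total COGS = $4,832.55 + $7,761.20 + $4,990.75 = $17,584.50
Ending inventory: 172 @ $22.45 + 94 @ $20.60 + 364 @ $13.95 = $10,875.60
Check: goods available $28,460.10 = COGS $17,584.50 + ending $10,875.60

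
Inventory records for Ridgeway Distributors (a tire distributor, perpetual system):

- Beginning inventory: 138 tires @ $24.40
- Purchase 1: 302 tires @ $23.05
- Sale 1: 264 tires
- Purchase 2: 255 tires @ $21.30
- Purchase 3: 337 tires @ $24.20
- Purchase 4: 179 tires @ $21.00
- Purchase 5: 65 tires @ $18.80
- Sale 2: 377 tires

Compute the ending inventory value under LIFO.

Sale 1 (264) [LIFO — newest first]: 264 @ $23.05 = $6,085.20
Sale 2 (377) [LIFO — newest first]: 65 @ $18.80 + 179 @ $21.00 + 133 @ $24.20 = $8,199.60
Total COGS = $6,085.20 + $8,199.60 = $14,284.80
Ending inventory: 138 @ $24.40 + 38 @ $23.05 + 255 @ $21.30 + 204 @ $24.20 = $14,611.40
Check: goods available $28,896.20 = COGS $14,284.80 + ending $14,611.40

Ending inventory = $14,611.40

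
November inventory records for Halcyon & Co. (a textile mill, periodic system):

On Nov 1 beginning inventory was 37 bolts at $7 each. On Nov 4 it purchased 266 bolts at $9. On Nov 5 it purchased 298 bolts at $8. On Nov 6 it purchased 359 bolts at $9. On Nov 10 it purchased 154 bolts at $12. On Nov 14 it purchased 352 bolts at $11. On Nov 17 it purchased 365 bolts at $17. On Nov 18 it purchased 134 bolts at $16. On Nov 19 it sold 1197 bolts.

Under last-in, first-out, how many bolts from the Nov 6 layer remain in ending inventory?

167

Nov 19, 1197 sold [LIFO — newest first]: 134 @ $16 + 365 @ $17 + 352 @ $11 + 154 @ $12 + 192 @ $9 = $15,797
Ending inventory: 37 @ $7 + 266 @ $9 + 298 @ $8 + 167 @ $9 = $6,540
Check: goods available $22,337 = COGS $15,797 + ending $6,540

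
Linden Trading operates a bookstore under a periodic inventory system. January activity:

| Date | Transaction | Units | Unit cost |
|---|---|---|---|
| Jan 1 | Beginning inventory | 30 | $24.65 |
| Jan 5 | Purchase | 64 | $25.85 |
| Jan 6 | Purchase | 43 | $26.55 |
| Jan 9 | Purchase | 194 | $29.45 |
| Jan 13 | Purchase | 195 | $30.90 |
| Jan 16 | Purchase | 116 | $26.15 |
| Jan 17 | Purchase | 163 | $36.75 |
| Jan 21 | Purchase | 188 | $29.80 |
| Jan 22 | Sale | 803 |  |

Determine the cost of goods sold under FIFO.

COGS = $24,224.50

Jan 22, 803 sold [FIFO — oldest first]: 30 @ $24.65 + 64 @ $25.85 + 43 @ $26.55 + 194 @ $29.45 + 195 @ $30.90 + 116 @ $26.15 + 161 @ $36.75 = $24,224.50
Ending inventory: 2 @ $36.75 + 188 @ $29.80 = $5,675.90
Check: goods available $29,900.40 = COGS $24,224.50 + ending $5,675.90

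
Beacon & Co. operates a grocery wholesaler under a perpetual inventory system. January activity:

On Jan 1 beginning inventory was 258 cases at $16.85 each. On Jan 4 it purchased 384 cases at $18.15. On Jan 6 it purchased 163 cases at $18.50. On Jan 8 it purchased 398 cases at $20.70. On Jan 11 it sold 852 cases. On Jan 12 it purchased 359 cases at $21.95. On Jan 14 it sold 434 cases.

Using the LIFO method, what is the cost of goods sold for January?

Jan 11, 852 sold [LIFO — newest first]: 398 @ $20.70 + 163 @ $18.50 + 291 @ $18.15 = $16,535.75
Jan 14, 434 sold [LIFO — newest first]: 359 @ $21.95 + 75 @ $18.15 = $9,241.30
Total COGS = $16,535.75 + $9,241.30 = $25,777.05
Ending inventory: 258 @ $16.85 + 18 @ $18.15 = $4,674.00
Check: goods available $30,451.05 = COGS $25,777.05 + ending $4,674.00

COGS = $25,777.05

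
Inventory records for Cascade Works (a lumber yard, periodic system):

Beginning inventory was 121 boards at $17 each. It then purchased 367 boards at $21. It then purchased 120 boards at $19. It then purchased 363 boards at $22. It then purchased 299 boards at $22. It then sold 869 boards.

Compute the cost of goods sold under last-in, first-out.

Sale 1 (869) [LIFO — newest first]: 299 @ $22 + 363 @ $22 + 120 @ $19 + 87 @ $21 = $18,671
Ending inventory: 121 @ $17 + 280 @ $21 = $7,937

COGS = $18,671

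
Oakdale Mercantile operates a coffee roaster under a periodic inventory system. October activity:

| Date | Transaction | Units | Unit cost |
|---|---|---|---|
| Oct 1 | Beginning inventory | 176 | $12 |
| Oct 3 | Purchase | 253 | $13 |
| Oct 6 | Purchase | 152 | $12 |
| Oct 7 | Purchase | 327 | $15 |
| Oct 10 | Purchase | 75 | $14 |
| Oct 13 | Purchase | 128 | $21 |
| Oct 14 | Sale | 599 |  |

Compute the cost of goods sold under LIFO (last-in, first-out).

Oct 14, 599 sold [LIFO — newest first]: 128 @ $21 + 75 @ $14 + 327 @ $15 + 69 @ $12 = $9,471
Ending inventory: 176 @ $12 + 253 @ $13 + 83 @ $12 = $6,397

COGS = $9,471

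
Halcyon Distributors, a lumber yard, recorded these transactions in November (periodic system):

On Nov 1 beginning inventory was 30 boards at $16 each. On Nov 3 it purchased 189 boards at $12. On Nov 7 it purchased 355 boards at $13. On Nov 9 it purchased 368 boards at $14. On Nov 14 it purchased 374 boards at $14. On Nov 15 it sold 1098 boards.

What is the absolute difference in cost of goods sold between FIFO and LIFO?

$316

FIFO COGS: 30 @ $16 + 189 @ $12 + 355 @ $13 + 368 @ $14 + 156 @ $14 = $14,699
LIFO COGS: 374 @ $14 + 368 @ $14 + 355 @ $13 + 1 @ $12 = $15,015
Difference = |$14,699 − $15,015| = $316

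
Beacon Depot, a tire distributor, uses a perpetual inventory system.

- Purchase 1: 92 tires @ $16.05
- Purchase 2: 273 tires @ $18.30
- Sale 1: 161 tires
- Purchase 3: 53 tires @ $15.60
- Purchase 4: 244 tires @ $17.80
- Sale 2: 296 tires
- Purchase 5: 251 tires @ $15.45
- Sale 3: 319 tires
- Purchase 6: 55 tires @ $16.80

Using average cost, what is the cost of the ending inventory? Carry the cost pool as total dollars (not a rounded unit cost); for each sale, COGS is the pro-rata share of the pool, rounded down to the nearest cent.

After Purchase 1: 92 on hand, pool $1,476.60 (≈ $16.0500 each)
After Purchase 2: 365 on hand, pool $6,472.50 (≈ $17.7329 each)
Sale 1, sell 161: 161/365 × $6,472.50 → $2,854.99
After Purchase 3: 257 on hand, pool $4,444.31 (≈ $17.2930 each)
After Purchase 4: 501 on hand, pool $8,787.51 (≈ $17.5399 each)
Sale 2, sell 296: 296/501 × $8,787.51 → $5,191.82
After Purchase 5: 456 on hand, pool $7,473.64 (≈ $16.3896 each)
Sale 3, sell 319: 319/456 × $7,473.64 → $5,228.27
After Purchase 6: 192 on hand, pool $3,169.37 (≈ $16.5071 each)
Total COGS = $2,854.99 + $5,191.82 + $5,228.27 = $13,275.08
Ending inventory (cost pool remaining) = $3,169.37
Check: goods available $16,444.45 = COGS $13,275.08 + ending $3,169.37

Ending inventory = $3,169.37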